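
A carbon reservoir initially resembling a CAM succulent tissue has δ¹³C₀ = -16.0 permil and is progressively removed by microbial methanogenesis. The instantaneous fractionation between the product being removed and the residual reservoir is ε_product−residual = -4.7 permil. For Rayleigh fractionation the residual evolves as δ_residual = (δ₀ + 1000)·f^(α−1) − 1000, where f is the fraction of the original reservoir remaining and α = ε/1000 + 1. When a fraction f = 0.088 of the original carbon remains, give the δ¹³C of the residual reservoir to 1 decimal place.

Rayleigh residual: δ_res = (δ₀ + 1000)·f^(α−1) − 1000
α = ε/1000 + 1 = 0.99530, so α − 1 = -0.00470
f^(α−1) = 0.088^(-0.00470) = 1.011488
δ_res = (-16.0 + 1000) × 1.011488 − 1000 = 995.305 − 1000 = -4.70 permil

-4.7 permil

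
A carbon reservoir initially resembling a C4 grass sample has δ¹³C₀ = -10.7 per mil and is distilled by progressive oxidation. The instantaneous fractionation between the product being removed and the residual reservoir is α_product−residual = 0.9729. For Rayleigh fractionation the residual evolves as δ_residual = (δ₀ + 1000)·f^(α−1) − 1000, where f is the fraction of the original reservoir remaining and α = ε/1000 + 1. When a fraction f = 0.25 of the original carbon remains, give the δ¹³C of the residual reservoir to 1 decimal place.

27.2 per mil

Rayleigh residual: δ_res = (δ₀ + 1000)·f^(α−1) − 1000
α − 1 = -0.02710
f^(α−1) = 0.25^(-0.02710) = 1.038283
δ_res = (-10.7 + 1000) × 1.038283 − 1000 = 1027.174 − 1000 = 27.17 per mil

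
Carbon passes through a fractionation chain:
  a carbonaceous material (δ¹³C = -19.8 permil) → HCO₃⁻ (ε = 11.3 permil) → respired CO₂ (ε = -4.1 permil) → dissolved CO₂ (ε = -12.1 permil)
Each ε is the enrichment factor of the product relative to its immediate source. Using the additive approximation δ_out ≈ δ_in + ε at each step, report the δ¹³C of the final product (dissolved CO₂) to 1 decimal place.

step 1: δ ≈ -19.8 + (11.3) = -8.5 permil
step 2: δ ≈ -8.5 + (-4.1) = -12.6 permil
step 3: δ ≈ -12.6 + (-12.1) = -24.7 permil

-24.7 permil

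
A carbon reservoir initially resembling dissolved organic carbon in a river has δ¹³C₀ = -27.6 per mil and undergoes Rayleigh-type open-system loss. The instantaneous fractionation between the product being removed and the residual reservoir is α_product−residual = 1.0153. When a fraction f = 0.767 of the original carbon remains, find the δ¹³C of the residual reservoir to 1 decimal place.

-31.5 per mil

Rayleigh residual: δ_res = (δ₀ + 1000)·f^(α−1) − 1000
α − 1 = 0.01530
f^(α−1) = 0.767^(0.01530) = 0.995950
δ_res = (-27.6 + 1000) × 0.995950 − 1000 = 968.461 − 1000 = -31.54 per mil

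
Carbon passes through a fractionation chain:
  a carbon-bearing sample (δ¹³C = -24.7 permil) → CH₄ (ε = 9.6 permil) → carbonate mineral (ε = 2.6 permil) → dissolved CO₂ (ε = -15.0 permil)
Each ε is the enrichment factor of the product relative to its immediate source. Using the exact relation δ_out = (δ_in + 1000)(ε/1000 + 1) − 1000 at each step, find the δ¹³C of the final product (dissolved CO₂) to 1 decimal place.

step 1: δ = (-24.70 + 1000)·(9.6/1000 + 1) − 1000 = -15.34 permil
step 2: δ = (-15.34 + 1000)·(2.6/1000 + 1) − 1000 = -12.78 permil
step 3: δ = (-12.78 + 1000)·(-15.0/1000 + 1) − 1000 = -27.59 permil

-27.6 permil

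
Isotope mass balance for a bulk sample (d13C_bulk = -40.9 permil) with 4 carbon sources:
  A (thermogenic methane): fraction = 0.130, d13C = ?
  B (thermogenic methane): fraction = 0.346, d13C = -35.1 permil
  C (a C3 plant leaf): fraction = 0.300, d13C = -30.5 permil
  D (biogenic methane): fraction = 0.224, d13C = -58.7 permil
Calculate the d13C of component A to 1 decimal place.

-49.7 permil

Isotope mass balance: δ_bulk = Σ fᵢ·δᵢ.
-40.9 = 0.130×δ_A + 0.346×(-35.1) + 0.300×(-30.5) + 0.224×(-58.7)
0.130·δ_A = -40.9 − (-34.443) = -6.457
δ_A = -6.457 / 0.130 = -49.67 permil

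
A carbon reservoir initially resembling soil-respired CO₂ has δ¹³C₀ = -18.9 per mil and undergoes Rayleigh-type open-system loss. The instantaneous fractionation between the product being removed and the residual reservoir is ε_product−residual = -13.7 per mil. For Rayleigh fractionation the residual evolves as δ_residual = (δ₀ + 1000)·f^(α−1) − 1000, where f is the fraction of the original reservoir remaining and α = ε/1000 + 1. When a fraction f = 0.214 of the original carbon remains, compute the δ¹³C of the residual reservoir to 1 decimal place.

2.0 per mil

Rayleigh residual: δ_res = (δ₀ + 1000)·f^(α−1) − 1000
α = ε/1000 + 1 = 0.98630, so α − 1 = -0.01370
f^(α−1) = 0.214^(-0.01370) = 1.021347
δ_res = (-18.9 + 1000) × 1.021347 − 1000 = 1002.044 − 1000 = 2.04 per mil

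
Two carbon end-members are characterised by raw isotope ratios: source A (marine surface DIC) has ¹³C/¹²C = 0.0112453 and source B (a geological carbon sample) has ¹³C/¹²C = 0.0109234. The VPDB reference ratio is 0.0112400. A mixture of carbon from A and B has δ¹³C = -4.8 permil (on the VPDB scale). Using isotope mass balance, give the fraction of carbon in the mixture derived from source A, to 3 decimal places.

0.816

δ_A = (0.0112453/0.0112400 − 1)×1000 = (1.000472 − 1)×1000 = 0.472 permil
δ_B = (0.0109234/0.0112400 − 1)×1000 = (0.971833 − 1)×1000 = -28.167 permil
f_A = (δ_mix − δ_B)/(δ_A − δ_B) = (-4.8 − (-28.167))/(0.472 − (-28.167))
f_A = 23.367 / 28.639 = 0.8159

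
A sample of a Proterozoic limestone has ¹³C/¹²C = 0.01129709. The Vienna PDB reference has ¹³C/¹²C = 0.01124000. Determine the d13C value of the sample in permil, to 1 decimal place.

5.1 permil

d13C = (R_sample / R_standard − 1) × 1000
R_sample / R_standard = 0.01129709 / 0.01124000 = 1.005079
d13C = (1.005079 − 1) × 1000 = 5.08 permil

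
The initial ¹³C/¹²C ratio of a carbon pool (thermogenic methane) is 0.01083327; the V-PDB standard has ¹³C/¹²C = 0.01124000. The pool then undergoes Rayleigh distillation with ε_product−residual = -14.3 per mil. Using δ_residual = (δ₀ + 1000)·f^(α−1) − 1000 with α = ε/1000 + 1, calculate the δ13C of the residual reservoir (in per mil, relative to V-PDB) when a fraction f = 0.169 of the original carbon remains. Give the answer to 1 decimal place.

δ₀ = (0.01083327/0.01124000 − 1)×1000 = (0.963814 − 1)×1000 = -36.186 per mil
α − 1 = ε/1000 = -0.0143
f^(α−1) = 0.169^(-0.0143) = 1.025749
δ_res = (-36.186 + 1000) × 1.025749 − 1000 = 988.632 − 1000 = -11.37 per mil

-11.4 per mil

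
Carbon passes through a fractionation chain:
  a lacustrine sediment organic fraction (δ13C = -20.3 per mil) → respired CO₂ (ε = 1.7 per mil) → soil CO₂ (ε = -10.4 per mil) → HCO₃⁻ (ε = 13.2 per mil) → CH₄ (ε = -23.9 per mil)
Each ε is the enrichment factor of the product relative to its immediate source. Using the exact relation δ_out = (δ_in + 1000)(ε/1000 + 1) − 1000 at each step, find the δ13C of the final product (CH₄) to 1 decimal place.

step 1: δ = (-20.30 + 1000)·(1.7/1000 + 1) − 1000 = -18.63 per mil
step 2: δ = (-18.63 + 1000)·(-10.4/1000 + 1) − 1000 = -28.84 per mil
step 3: δ = (-28.84 + 1000)·(13.2/1000 + 1) − 1000 = -16.02 per mil
step 4: δ = (-16.02 + 1000)·(-23.9/1000 + 1) − 1000 = -39.54 per mil

-39.5 per mil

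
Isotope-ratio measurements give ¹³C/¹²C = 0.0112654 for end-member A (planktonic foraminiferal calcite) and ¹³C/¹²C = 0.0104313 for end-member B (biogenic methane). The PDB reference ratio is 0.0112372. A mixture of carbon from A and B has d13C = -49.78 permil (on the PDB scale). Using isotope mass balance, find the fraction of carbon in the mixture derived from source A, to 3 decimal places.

0.296

δ_A = (0.0112654/0.0112372 − 1)×1000 = (1.002510 − 1)×1000 = 2.510 permil
δ_B = (0.0104313/0.0112372 − 1)×1000 = (0.928283 − 1)×1000 = -71.717 permil
f_A = (δ_mix − δ_B)/(δ_A − δ_B) = (-49.78 − (-71.717))/(2.510 − (-71.717))
f_A = 21.937 / 74.227 = 0.2955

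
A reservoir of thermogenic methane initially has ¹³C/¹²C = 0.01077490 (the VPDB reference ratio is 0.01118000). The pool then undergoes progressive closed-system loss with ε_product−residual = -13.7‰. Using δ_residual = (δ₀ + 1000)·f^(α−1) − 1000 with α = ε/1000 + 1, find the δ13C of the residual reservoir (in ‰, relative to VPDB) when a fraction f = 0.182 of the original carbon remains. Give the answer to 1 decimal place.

δ₀ = (0.01077490/0.01118000 − 1)×1000 = (0.963766 − 1)×1000 = -36.234‰
α − 1 = ε/1000 = -0.0137
f^(α−1) = 0.182^(-0.0137) = 1.023616
δ_res = (-36.234 + 1000) × 1.023616 − 1000 = 986.526 − 1000 = -13.47‰

-13.5‰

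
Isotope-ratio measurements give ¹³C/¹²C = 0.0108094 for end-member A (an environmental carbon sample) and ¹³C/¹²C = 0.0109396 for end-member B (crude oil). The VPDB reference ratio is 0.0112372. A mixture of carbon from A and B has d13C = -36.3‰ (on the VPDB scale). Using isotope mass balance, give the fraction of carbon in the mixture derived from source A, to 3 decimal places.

0.847

δ_A = (0.0108094/0.0112372 − 1)×1000 = (0.961930 − 1)×1000 = -38.070‰
δ_B = (0.0109396/0.0112372 − 1)×1000 = (0.973517 − 1)×1000 = -26.483‰
f_A = (δ_mix − δ_B)/(δ_A − δ_B) = (-36.3 − (-26.483))/(-38.070 − (-26.483))
f_A = -9.817 / -11.587 = 0.8472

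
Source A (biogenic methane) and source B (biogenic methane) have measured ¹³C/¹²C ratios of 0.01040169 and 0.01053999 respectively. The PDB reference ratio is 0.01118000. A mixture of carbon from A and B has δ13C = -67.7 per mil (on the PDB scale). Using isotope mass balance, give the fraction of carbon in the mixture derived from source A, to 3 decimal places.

δ_A = (0.01040169/0.01118000 − 1)×1000 = (0.930384 − 1)×1000 = -69.616 per mil
δ_B = (0.01053999/0.01118000 − 1)×1000 = (0.942754 − 1)×1000 = -57.246 per mil
f_A = (δ_mix − δ_B)/(δ_A − δ_B) = (-67.7 − (-57.246))/(-69.616 − (-57.246))
f_A = -10.454 / -12.370 = 0.8451

0.845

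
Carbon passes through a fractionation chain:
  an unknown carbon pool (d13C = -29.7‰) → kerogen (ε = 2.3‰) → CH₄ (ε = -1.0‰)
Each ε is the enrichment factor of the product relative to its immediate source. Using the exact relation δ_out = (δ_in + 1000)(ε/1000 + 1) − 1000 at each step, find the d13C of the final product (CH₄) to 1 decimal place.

-28.4‰

step 1: δ = (-29.70 + 1000)·(2.3/1000 + 1) − 1000 = -27.47‰
step 2: δ = (-27.47 + 1000)·(-1.0/1000 + 1) − 1000 = -28.44‰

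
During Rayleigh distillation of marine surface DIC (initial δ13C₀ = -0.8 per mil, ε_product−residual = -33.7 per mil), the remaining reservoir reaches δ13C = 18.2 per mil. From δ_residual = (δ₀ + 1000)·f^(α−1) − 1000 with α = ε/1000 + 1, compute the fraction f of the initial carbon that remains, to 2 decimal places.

α − 1 = ε/1000 = -0.0337
(δ_res + 1000)/(δ₀ + 1000) = (18.2 + 1000)/(-0.8 + 1000) = 1018.2/999.2 = 1.019015
f = 1.019015^(1/-0.0337) = exp(ln(1.019015)/-0.0337) = exp(0.01884/-0.0337)
f = exp(-0.5590) = 0.5718

0.57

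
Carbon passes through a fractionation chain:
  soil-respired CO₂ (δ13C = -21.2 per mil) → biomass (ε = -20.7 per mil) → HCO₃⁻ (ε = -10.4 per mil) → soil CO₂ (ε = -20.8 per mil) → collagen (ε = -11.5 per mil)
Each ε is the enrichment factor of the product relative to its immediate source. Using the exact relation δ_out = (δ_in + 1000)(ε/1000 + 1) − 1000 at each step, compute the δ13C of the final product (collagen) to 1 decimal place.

-81.8 per mil

step 1: δ = (-21.20 + 1000)·(-20.7/1000 + 1) − 1000 = -41.46 per mil
step 2: δ = (-41.46 + 1000)·(-10.4/1000 + 1) − 1000 = -51.43 per mil
step 3: δ = (-51.43 + 1000)·(-20.8/1000 + 1) − 1000 = -71.16 per mil
step 4: δ = (-71.16 + 1000)·(-11.5/1000 + 1) − 1000 = -81.84 per mil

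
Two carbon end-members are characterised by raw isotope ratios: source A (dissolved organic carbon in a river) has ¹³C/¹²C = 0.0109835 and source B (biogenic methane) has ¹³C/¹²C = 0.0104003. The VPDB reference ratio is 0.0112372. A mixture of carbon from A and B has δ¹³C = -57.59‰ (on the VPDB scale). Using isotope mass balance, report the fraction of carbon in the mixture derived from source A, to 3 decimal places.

δ_A = (0.0109835/0.0112372 − 1)×1000 = (0.977423 − 1)×1000 = -22.577‰
δ_B = (0.0104003/0.0112372 − 1)×1000 = (0.925524 − 1)×1000 = -74.476‰
f_A = (δ_mix − δ_B)/(δ_A − δ_B) = (-57.59 − (-74.476))/(-22.577 − (-74.476))
f_A = 16.886 / 51.899 = 0.3254

0.325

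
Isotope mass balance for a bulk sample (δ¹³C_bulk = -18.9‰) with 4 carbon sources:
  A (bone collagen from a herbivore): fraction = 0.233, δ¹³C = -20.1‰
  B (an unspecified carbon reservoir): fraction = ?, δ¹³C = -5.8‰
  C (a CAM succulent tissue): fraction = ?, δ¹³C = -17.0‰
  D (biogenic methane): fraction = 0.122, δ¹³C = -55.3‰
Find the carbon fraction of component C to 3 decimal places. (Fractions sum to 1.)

Let f_C and f_B be the unknown fractions; fractions sum to 1 so f_C + f_B = 0.645.
Mass balance: Σ fᵢ·δᵢ = δ_bulk ⇒ f_C·(-17.0) + f_B·(-5.8) = -18.9 − (-11.430) = -7.470
Substitute f_B = 0.645 − f_C:
f_C·(-17.0 − -5.8) = -7.470 − 0.645×(-5.8) = -3.729
f_C = -3.729 / -11.2 = 0.3330

0.333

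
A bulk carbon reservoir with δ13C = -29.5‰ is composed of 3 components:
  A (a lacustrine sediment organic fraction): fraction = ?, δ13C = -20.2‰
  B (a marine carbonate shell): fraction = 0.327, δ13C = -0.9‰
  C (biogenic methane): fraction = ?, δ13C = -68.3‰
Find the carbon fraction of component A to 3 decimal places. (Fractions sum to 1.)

0.348

Let f_A and f_C be the unknown fractions; fractions sum to 1 so f_A + f_C = 0.673.
Mass balance: Σ fᵢ·δᵢ = δ_bulk ⇒ f_A·(-20.2) + f_C·(-68.3) = -29.5 − (-0.294) = -29.206
Substitute f_C = 0.673 − f_A:
f_A·(-20.2 − -68.3) = -29.206 − 0.673×(-68.3) = 16.760
f_A = 16.760 / 48.1 = 0.3484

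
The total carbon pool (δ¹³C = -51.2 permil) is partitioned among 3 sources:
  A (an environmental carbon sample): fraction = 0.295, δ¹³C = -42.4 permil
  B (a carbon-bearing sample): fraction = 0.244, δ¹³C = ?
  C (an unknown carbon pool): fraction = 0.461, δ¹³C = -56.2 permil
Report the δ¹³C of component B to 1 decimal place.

-52.4 permil

Isotope mass balance: δ_bulk = Σ fᵢ·δᵢ.
-51.2 = 0.295×(-42.4) + 0.244×δ_B + 0.461×(-56.2)
0.244·δ_B = -51.2 − (-38.416) = -12.784
δ_B = -12.784 / 0.244 = -52.39 permil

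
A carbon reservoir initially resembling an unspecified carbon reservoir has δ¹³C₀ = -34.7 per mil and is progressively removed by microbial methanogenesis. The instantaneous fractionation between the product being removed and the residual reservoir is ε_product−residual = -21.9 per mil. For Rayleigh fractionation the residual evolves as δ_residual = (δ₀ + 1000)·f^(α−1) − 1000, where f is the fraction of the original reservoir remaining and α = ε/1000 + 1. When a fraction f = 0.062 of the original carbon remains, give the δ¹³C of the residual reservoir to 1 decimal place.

25.9 per mil

Rayleigh residual: δ_res = (δ₀ + 1000)·f^(α−1) − 1000
α = ε/1000 + 1 = 0.97810, so α − 1 = -0.02190
f^(α−1) = 0.062^(-0.02190) = 1.062788
δ_res = (-34.7 + 1000) × 1.062788 − 1000 = 1025.909 − 1000 = 25.91 per mil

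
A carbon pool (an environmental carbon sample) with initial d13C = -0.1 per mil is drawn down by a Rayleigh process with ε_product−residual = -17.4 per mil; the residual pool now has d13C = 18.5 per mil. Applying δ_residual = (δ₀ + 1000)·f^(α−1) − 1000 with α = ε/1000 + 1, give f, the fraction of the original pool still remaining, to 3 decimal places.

α − 1 = ε/1000 = -0.0174
(δ_res + 1000)/(δ₀ + 1000) = (18.5 + 1000)/(-0.1 + 1000) = 1018.5/999.9 = 1.018602
f = 1.018602^(1/-0.0174) = exp(ln(1.018602)/-0.0174) = exp(0.01843/-0.0174)
f = exp(-1.0593) = 0.3467

0.347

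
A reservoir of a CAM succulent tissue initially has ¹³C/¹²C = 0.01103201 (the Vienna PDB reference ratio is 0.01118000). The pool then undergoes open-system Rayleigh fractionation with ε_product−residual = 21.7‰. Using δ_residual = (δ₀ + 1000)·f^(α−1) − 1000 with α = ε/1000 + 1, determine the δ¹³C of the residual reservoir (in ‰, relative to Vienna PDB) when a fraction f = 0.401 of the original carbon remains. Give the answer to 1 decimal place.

δ₀ = (0.01103201/0.01118000 − 1)×1000 = (0.986763 − 1)×1000 = -13.237‰
α − 1 = ε/1000 = 0.0217
f^(α−1) = 0.401^(0.0217) = 0.980366
δ_res = (-13.237 + 1000) × 0.980366 − 1000 = 967.389 − 1000 = -32.61‰

-32.6‰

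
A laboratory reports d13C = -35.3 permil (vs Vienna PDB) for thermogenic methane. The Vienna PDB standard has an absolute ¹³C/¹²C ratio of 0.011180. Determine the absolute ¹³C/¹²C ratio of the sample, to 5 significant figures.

0.010785

R_sample = R_standard × (d13C/1000 + 1)
R_sample = 0.011180 × (-35.3/1000 + 1) = 0.011180 × 0.964700
R_sample = 0.0107853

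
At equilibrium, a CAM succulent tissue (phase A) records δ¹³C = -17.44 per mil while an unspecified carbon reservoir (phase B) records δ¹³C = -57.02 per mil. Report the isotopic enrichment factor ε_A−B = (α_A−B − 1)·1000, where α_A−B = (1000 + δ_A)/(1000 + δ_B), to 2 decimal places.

α_A−B = (1000 + -17.44) / (1000 + -57.02) = 982.56 / 942.98 = 1.041973
ε_A−B = (1.041973 − 1) × 1000 = 41.973 per mil
(The approximation ε ≈ δ_A − δ_B would give 39.58 per mil.)

41.97 per mil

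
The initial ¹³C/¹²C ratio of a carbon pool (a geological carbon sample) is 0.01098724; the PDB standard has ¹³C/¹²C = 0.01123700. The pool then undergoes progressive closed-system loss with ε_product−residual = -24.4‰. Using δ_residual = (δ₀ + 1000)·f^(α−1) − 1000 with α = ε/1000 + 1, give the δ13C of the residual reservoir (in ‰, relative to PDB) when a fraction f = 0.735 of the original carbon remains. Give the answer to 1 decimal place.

δ₀ = (0.01098724/0.01123700 − 1)×1000 = (0.977773 − 1)×1000 = -22.227‰
α − 1 = ε/1000 = -0.0244
f^(α−1) = 0.735^(-0.0244) = 1.007541
δ_res = (-22.227 + 1000) × 1.007541 − 1000 = 985.147 − 1000 = -14.85‰

-14.9‰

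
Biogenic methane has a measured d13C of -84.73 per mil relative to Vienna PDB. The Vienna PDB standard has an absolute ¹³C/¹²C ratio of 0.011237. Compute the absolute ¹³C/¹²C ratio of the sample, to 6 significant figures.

0.0102849

R_sample = R_standard × (d13C/1000 + 1)
R_sample = 0.011237 × (-84.73/1000 + 1) = 0.011237 × 0.915270
R_sample = 0.0102849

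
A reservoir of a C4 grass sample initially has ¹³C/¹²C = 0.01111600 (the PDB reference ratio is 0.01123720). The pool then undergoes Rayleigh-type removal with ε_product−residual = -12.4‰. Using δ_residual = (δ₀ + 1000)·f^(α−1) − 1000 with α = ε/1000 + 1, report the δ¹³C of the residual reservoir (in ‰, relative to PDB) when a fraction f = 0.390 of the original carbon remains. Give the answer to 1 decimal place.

δ₀ = (0.01111600/0.01123720 − 1)×1000 = (0.989214 − 1)×1000 = -10.786‰
α − 1 = ε/1000 = -0.0124
f^(α−1) = 0.390^(-0.0124) = 1.011744
δ_res = (-10.786 + 1000) × 1.011744 − 1000 = 1000.832 − 1000 = 0.83‰

0.8‰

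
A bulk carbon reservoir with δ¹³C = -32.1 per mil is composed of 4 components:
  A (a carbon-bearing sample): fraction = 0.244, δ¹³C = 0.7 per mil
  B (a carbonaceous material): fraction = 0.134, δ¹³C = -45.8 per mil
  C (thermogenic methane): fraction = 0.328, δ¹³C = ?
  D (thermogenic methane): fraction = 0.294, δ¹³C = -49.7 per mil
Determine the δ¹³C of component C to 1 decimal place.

Isotope mass balance: δ_bulk = Σ fᵢ·δᵢ.
-32.1 = 0.244×(0.7) + 0.134×(-45.8) + 0.328×δ_C + 0.294×(-49.7)
0.328·δ_C = -32.1 − (-20.578) = -11.522
δ_C = -11.522 / 0.328 = -35.13 per mil

-35.1 per mil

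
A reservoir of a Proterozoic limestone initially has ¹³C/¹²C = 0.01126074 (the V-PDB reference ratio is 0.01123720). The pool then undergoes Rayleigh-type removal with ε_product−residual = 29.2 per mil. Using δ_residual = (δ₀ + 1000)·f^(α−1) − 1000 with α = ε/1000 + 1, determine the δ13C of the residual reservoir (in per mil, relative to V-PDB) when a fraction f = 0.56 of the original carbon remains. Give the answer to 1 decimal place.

δ₀ = (0.01126074/0.01123720 − 1)×1000 = (1.002095 − 1)×1000 = 2.095 per mil
α − 1 = ε/1000 = 0.0292
f^(α−1) = 0.56^(0.0292) = 0.983212
δ_res = (2.095 + 1000) × 0.983212 − 1000 = 985.271 − 1000 = -14.73 per mil

-14.7 per mil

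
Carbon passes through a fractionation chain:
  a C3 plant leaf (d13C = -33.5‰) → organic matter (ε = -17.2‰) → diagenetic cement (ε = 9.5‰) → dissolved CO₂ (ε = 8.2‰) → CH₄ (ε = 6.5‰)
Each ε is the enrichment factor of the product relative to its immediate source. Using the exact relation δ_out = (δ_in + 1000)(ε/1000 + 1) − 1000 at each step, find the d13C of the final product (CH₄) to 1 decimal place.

-27.0‰

step 1: δ = (-33.50 + 1000)·(-17.2/1000 + 1) − 1000 = -50.12‰
step 2: δ = (-50.12 + 1000)·(9.5/1000 + 1) − 1000 = -41.10‰
step 3: δ = (-41.10 + 1000)·(8.2/1000 + 1) − 1000 = -33.24‰
step 4: δ = (-33.24 + 1000)·(6.5/1000 + 1) − 1000 = -26.95‰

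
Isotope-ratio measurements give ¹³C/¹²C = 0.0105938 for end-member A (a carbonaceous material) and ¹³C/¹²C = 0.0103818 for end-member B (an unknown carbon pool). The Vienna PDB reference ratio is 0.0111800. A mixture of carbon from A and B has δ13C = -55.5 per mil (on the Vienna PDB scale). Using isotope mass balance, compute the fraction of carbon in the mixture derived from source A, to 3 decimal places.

0.838

δ_A = (0.0105938/0.0111800 − 1)×1000 = (0.947567 − 1)×1000 = -52.433 per mil
δ_B = (0.0103818/0.0111800 − 1)×1000 = (0.928605 − 1)×1000 = -71.395 per mil
f_A = (δ_mix − δ_B)/(δ_A − δ_B) = (-55.5 − (-71.395))/(-52.433 − (-71.395))
f_A = 15.895 / 18.962 = 0.8383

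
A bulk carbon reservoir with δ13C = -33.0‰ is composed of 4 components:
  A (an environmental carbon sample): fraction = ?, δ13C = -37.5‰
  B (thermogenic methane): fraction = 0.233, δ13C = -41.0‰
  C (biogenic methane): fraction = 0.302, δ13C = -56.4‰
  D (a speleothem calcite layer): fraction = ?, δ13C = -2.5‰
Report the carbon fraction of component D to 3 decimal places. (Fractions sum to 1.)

Let f_D and f_A be the unknown fractions; fractions sum to 1 so f_D + f_A = 0.465.
Mass balance: Σ fᵢ·δᵢ = δ_bulk ⇒ f_D·(-2.5) + f_A·(-37.5) = -33.0 − (-26.586) = -6.414
Substitute f_A = 0.465 − f_D:
f_D·(-2.5 − -37.5) = -6.414 − 0.465×(-37.5) = 11.023
f_D = 11.023 / 35.0 = 0.3150

0.315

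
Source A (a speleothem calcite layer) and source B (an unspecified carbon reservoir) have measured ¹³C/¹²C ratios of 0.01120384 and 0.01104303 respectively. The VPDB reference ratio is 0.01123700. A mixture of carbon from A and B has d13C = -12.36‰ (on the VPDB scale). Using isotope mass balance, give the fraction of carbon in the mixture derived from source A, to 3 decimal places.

0.343

δ_A = (0.01120384/0.01123700 − 1)×1000 = (0.997049 − 1)×1000 = -2.951‰
δ_B = (0.01104303/0.01123700 − 1)×1000 = (0.982738 − 1)×1000 = -17.262‰
f_A = (δ_mix − δ_B)/(δ_A − δ_B) = (-12.36 − (-17.262))/(-2.951 − (-17.262))
f_A = 4.902 / 14.311 = 0.3425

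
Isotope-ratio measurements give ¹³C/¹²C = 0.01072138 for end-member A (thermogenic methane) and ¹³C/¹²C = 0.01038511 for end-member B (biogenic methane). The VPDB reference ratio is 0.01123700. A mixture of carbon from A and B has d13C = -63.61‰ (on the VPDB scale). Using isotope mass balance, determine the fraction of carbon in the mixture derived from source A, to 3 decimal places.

δ_A = (0.01072138/0.01123700 − 1)×1000 = (0.954114 − 1)×1000 = -45.886‰
δ_B = (0.01038511/0.01123700 − 1)×1000 = (0.924189 − 1)×1000 = -75.811‰
f_A = (δ_mix − δ_B)/(δ_A − δ_B) = (-63.61 − (-75.811))/(-45.886 − (-75.811))
f_A = 12.201 / 29.925 = 0.4077

0.408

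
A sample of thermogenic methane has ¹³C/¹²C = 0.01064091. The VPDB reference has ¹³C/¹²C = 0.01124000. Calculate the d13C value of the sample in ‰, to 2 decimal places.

-53.30‰

d13C = (R_sample / R_standard − 1) × 1000
R_sample / R_standard = 0.01064091 / 0.01124000 = 0.946700
d13C = (0.946700 − 1) × 1000 = -53.300‰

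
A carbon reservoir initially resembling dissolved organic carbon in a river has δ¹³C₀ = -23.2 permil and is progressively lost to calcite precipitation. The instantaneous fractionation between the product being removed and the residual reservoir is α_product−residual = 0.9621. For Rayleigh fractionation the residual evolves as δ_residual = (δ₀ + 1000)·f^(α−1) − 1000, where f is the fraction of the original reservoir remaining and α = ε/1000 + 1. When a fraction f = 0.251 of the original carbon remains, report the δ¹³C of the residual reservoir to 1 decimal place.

Rayleigh residual: δ_res = (δ₀ + 1000)·f^(α−1) − 1000
α − 1 = -0.03790
f^(α−1) = 0.251^(-0.03790) = 1.053786
δ_res = (-23.2 + 1000) × 1.053786 − 1000 = 1029.338 − 1000 = 29.34 permil

29.3 permil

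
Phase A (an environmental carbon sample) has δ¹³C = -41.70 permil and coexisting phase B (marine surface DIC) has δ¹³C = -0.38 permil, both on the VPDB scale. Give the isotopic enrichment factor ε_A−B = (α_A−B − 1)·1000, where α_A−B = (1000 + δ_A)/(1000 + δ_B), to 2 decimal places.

α_A−B = (1000 + -41.70) / (1000 + -0.38) = 958.30 / 999.62 = 0.958664
ε_A−B = (0.958664 − 1) × 1000 = -41.336 permil
(The approximation ε ≈ δ_A − δ_B would give -41.32 permil.)

-41.34 permil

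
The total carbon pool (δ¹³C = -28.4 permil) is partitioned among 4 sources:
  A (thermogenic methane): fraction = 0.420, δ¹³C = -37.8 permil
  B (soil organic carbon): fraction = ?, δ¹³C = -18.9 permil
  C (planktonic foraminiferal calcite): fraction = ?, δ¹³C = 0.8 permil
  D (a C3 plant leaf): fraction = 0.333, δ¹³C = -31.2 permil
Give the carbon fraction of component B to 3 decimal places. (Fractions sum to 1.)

0.118

Let f_B and f_C be the unknown fractions; fractions sum to 1 so f_B + f_C = 0.247.
Mass balance: Σ fᵢ·δᵢ = δ_bulk ⇒ f_B·(-18.9) + f_C·(0.8) = -28.4 − (-26.266) = -2.134
Substitute f_C = 0.247 − f_B:
f_B·(-18.9 − 0.8) = -2.134 − 0.247×(0.8) = -2.332
f_B = -2.332 / -19.7 = 0.1184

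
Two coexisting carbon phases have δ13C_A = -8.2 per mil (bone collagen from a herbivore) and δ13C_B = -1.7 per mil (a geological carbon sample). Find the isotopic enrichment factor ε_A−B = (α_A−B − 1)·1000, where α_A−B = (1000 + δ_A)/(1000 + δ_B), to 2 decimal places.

α_A−B = (1000 + -8.2) / (1000 + -1.7) = 991.8 / 998.3 = 0.993489
ε_A−B = (0.993489 − 1) × 1000 = -6.511 per mil
(The approximation ε ≈ δ_A − δ_B would give -6.5 per mil.)

-6.51 per mil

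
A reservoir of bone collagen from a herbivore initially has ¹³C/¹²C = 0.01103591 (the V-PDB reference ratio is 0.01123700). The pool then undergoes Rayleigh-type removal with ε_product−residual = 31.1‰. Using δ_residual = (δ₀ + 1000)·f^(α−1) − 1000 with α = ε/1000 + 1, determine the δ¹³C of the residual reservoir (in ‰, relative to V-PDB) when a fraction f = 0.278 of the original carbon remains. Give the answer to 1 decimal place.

-56.2‰

δ₀ = (0.01103591/0.01123700 − 1)×1000 = (0.982105 − 1)×1000 = -17.895‰
α − 1 = ε/1000 = 0.0311
f^(α−1) = 0.278^(0.0311) = 0.960970
δ_res = (-17.895 + 1000) × 0.960970 − 1000 = 943.773 − 1000 = -56.23‰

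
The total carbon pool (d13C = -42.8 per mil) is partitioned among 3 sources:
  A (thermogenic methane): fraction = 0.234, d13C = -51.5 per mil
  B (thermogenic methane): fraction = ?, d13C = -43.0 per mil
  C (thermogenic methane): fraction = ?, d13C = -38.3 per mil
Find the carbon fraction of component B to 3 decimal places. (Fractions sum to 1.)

0.300

Let f_B and f_C be the unknown fractions; fractions sum to 1 so f_B + f_C = 0.766.
Mass balance: Σ fᵢ·δᵢ = δ_bulk ⇒ f_B·(-43.0) + f_C·(-38.3) = -42.8 − (-12.051) = -30.749
Substitute f_C = 0.766 − f_B:
f_B·(-43.0 − -38.3) = -30.749 − 0.766×(-38.3) = -1.411
f_B = -1.411 / -4.7 = 0.3003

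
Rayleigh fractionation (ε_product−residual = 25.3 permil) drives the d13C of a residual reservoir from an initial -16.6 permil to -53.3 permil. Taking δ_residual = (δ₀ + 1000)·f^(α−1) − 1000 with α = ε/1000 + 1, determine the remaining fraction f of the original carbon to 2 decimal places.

α − 1 = ε/1000 = 0.0253
(δ_res + 1000)/(δ₀ + 1000) = (-53.3 + 1000)/(-16.6 + 1000) = 946.7/983.4 = 0.962680
f = 0.962680^(1/0.0253) = exp(ln(0.962680)/0.0253) = exp(-0.03803/0.0253)
f = exp(-1.5033) = 0.2224

0.22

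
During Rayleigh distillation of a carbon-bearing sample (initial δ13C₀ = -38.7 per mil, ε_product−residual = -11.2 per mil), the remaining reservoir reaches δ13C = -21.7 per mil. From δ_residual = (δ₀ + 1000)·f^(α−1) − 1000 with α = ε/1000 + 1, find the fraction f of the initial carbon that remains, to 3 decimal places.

0.209

α − 1 = ε/1000 = -0.0112
(δ_res + 1000)/(δ₀ + 1000) = (-21.7 + 1000)/(-38.7 + 1000) = 978.3/961.3 = 1.017684
f = 1.017684^(1/-0.0112) = exp(ln(1.017684)/-0.0112) = exp(0.01753/-0.0112)
f = exp(-1.5652) = 0.2091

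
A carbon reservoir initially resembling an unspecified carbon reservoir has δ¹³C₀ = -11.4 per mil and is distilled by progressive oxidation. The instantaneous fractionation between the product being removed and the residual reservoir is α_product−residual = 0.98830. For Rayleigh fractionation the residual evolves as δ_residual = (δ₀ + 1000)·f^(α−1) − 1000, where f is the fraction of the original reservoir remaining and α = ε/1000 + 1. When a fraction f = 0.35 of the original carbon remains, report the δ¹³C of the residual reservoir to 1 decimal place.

Rayleigh residual: δ_res = (δ₀ + 1000)·f^(α−1) − 1000
α − 1 = -0.01170
f^(α−1) = 0.35^(-0.01170) = 1.012359
δ_res = (-11.4 + 1000) × 1.012359 − 1000 = 1000.818 − 1000 = 0.82 per mil

0.8 per mil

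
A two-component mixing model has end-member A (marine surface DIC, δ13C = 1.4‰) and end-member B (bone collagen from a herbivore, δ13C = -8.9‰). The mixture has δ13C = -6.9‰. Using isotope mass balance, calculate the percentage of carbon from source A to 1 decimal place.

19.4%

δ_mix = f_A·δ_A + (1 − f_A)·δ_B  ⇒  f_A = (δ_mix − δ_B)/(δ_A − δ_B)
f_A = (-6.9 − (-8.9)) / (1.4 − (-8.9))
f_A = 2.0 / 10.3 = 0.1942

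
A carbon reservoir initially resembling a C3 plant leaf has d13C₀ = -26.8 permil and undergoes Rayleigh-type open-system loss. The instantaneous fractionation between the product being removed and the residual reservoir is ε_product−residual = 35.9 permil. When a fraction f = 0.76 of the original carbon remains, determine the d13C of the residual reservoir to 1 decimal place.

-36.3 permil

Rayleigh residual: δ_res = (δ₀ + 1000)·f^(α−1) − 1000
α = ε/1000 + 1 = 1.03590, so α − 1 = 0.03590
f^(α−1) = 0.76^(0.03590) = 0.990196
δ_res = (-26.8 + 1000) × 0.990196 − 1000 = 963.659 − 1000 = -36.34 permil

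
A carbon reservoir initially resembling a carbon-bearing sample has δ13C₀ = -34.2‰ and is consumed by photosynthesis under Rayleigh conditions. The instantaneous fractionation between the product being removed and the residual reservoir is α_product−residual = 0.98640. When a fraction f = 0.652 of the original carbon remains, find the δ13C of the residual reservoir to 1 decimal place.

Rayleigh residual: δ_res = (δ₀ + 1000)·f^(α−1) − 1000
α − 1 = -0.01360
f^(α−1) = 0.652^(-0.01360) = 1.005834
δ_res = (-34.2 + 1000) × 1.005834 − 1000 = 971.434 − 1000 = -28.57‰

-28.6‰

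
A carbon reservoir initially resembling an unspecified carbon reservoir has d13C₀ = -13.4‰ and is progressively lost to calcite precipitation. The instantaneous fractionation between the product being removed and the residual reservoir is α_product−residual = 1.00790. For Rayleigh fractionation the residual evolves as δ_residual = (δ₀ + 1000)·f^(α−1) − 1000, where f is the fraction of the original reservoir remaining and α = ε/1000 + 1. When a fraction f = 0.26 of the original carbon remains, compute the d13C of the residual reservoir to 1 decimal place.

Rayleigh residual: δ_res = (δ₀ + 1000)·f^(α−1) − 1000
α − 1 = 0.00790
f^(α−1) = 0.26^(0.00790) = 0.989415
δ_res = (-13.4 + 1000) × 0.989415 − 1000 = 976.156 − 1000 = -23.84‰

-23.8‰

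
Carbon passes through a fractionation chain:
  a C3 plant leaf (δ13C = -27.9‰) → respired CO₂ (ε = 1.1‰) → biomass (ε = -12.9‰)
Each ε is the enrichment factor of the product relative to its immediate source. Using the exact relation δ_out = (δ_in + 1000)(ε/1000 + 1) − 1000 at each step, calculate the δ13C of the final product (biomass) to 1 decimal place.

step 1: δ = (-27.90 + 1000)·(1.1/1000 + 1) − 1000 = -26.83‰
step 2: δ = (-26.83 + 1000)·(-12.9/1000 + 1) − 1000 = -39.38‰

-39.4‰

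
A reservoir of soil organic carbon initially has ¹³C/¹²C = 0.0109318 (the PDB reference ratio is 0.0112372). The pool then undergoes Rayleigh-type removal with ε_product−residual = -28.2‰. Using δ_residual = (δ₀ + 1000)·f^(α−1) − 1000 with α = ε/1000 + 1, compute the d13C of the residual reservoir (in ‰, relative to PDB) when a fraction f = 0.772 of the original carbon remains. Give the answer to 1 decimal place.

-20.1‰

δ₀ = (0.0109318/0.0112372 − 1)×1000 = (0.972822 − 1)×1000 = -27.178‰
α − 1 = ε/1000 = -0.0282
f^(α−1) = 0.772^(-0.0282) = 1.007324
δ_res = (-27.178 + 1000) × 1.007324 − 1000 = 979.947 − 1000 = -20.05‰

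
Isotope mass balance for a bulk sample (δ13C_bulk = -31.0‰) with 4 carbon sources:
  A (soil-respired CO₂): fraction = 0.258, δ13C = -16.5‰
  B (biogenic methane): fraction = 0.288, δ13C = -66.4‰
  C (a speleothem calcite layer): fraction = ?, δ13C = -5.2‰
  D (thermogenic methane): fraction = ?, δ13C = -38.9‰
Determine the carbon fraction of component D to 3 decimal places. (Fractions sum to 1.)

Let f_D and f_C be the unknown fractions; fractions sum to 1 so f_D + f_C = 0.454.
Mass balance: Σ fᵢ·δᵢ = δ_bulk ⇒ f_D·(-38.9) + f_C·(-5.2) = -31.0 − (-23.380) = -7.620
Substitute f_C = 0.454 − f_D:
f_D·(-38.9 − -5.2) = -7.620 − 0.454×(-5.2) = -5.259
f_D = -5.259 / -33.7 = 0.1561

0.156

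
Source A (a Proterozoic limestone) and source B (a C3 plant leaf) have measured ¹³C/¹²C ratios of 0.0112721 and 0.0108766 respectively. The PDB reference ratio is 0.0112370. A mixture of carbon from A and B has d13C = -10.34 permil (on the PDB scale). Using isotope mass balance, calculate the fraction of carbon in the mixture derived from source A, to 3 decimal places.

δ_A = (0.0112721/0.0112370 − 1)×1000 = (1.003124 − 1)×1000 = 3.124 permil
δ_B = (0.0108766/0.0112370 − 1)×1000 = (0.967927 − 1)×1000 = -32.073 permil
f_A = (δ_mix − δ_B)/(δ_A − δ_B) = (-10.34 − (-32.073))/(3.124 − (-32.073))
f_A = 21.733 / 35.196 = 0.6175

0.617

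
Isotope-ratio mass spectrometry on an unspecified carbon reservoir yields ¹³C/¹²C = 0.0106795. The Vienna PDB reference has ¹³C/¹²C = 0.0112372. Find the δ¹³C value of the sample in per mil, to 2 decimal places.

δ¹³C = (R_sample / R_standard − 1) × 1000
R_sample / R_standard = 0.0106795 / 0.0112372 = 0.950370
δ¹³C = (0.950370 − 1) × 1000 = -49.630 per mil

-49.63 per mil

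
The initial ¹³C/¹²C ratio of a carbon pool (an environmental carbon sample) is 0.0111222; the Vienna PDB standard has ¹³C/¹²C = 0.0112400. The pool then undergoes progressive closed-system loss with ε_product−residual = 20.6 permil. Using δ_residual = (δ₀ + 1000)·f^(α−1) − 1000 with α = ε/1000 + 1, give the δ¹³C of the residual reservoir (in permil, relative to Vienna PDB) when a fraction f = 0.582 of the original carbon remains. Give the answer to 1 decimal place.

-21.5 permil

δ₀ = (0.0111222/0.0112400 − 1)×1000 = (0.989520 − 1)×1000 = -10.480 permil
α − 1 = ε/1000 = 0.0206
f^(α−1) = 0.582^(0.0206) = 0.988911
δ_res = (-10.480 + 1000) × 0.988911 − 1000 = 978.547 − 1000 = -21.45 permil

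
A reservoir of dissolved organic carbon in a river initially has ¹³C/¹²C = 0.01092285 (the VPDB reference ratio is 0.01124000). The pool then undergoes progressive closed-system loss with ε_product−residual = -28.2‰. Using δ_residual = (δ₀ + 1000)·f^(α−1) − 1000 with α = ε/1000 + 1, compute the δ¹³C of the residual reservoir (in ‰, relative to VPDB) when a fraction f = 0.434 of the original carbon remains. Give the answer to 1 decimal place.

-5.1‰

δ₀ = (0.01092285/0.01124000 − 1)×1000 = (0.971784 − 1)×1000 = -28.216‰
α − 1 = ε/1000 = -0.0282
f^(α−1) = 0.434^(-0.0282) = 1.023818
δ_res = (-28.216 + 1000) × 1.023818 − 1000 = 994.930 − 1000 = -5.07‰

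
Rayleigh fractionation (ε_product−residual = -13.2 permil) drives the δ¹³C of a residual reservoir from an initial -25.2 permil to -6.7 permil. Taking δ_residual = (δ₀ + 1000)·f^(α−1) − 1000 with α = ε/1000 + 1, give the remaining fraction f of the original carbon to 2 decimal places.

α − 1 = ε/1000 = -0.0132
(δ_res + 1000)/(δ₀ + 1000) = (-6.7 + 1000)/(-25.2 + 1000) = 993.3/974.8 = 1.018978
f = 1.018978^(1/-0.0132) = exp(ln(1.018978)/-0.0132) = exp(0.01880/-0.0132)
f = exp(-1.4243) = 0.2407

0.24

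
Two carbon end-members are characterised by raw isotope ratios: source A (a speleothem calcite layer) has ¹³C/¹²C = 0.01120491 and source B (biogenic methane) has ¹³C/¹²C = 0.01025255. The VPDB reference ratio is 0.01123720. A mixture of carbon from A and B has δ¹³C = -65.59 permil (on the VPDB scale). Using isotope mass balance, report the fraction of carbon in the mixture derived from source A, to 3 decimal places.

0.260

δ_A = (0.01120491/0.01123720 − 1)×1000 = (0.997127 − 1)×1000 = -2.873 permil
δ_B = (0.01025255/0.01123720 − 1)×1000 = (0.912376 − 1)×1000 = -87.624 permil
f_A = (δ_mix − δ_B)/(δ_A − δ_B) = (-65.59 − (-87.624))/(-2.873 − (-87.624))
f_A = 22.034 / 84.751 = 0.2600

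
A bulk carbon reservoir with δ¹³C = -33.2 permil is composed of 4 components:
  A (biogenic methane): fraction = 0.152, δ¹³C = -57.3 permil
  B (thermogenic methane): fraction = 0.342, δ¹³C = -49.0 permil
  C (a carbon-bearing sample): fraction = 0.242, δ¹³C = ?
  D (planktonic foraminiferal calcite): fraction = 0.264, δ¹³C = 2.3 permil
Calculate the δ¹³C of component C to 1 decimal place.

-34.5 permil

Isotope mass balance: δ_bulk = Σ fᵢ·δᵢ.
-33.2 = 0.152×(-57.3) + 0.342×(-49.0) + 0.242×δ_C + 0.264×(2.3)
0.242·δ_C = -33.2 − (-24.860) = -8.340
δ_C = -8.340 / 0.242 = -34.46 permil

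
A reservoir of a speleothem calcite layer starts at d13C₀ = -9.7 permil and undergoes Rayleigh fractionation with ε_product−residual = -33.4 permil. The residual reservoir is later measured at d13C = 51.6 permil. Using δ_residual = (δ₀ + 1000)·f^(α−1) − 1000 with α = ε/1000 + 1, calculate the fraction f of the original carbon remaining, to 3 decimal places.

α − 1 = ε/1000 = -0.0334
(δ_res + 1000)/(δ₀ + 1000) = (51.6 + 1000)/(-9.7 + 1000) = 1051.6/990.3 = 1.061900
f = 1.061900^(1/-0.0334) = exp(ln(1.061900)/-0.0334) = exp(0.06006/-0.0334)
f = exp(-1.7982) = 0.1656

0.166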